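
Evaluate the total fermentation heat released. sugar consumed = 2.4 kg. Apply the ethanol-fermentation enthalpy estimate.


Q = m_sugar · 590 kJ/kg
Q = 2.4 · 590

1416.0000 kJ


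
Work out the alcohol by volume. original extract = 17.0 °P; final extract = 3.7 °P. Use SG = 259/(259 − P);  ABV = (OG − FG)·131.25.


OG = 259/(259 − 17.0) = 1.0702
FG = 259/(259 − 3.7) = 1.0145
ABV = (1.0702 − 1.0145)·131.25

7.3179 % ABV


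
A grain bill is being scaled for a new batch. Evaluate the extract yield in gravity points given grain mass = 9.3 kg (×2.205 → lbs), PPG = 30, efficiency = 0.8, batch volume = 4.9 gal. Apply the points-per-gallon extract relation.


points = lbs × PPG × eff / vol
lbs = 9.3 × 2.205 = 20.5065
points = 20.5065 × 30 × 0.8 / 4.9

100.4400 points


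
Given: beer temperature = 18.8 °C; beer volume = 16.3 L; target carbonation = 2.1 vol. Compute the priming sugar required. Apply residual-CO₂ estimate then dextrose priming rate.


residual = 14.695·(0.01821 + 0.09011·e^(−0.04·T));  sugar = (target − residual)·4.0·V
residual = 14.695·(0.01821 + 0.09011·e^(−0.04·18.8)) = 0.8918
sugar = (2.1 − 0.8918)·4.0·16.3

78.7722 g


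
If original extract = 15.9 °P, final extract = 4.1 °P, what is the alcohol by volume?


SG = 259/(259 − P);  ABV = (OG − FG)·131.25
OG = 259/(259 − 15.9) = 1.0654
FG = 259/(259 − 4.1) = 1.0161
ABV = (1.0654 − 1.0161)·131.25

6.4733 % ABV


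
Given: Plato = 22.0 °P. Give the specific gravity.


SG = 259/(259 − P)
SG = 259/(259 − 22.0)

1.0928


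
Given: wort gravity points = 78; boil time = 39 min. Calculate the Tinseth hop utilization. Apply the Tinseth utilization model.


U = 1.65·0.000125^(GP/1000) · (1 − e^(−0.04·t))/4.15
bigness = 1.65·0.000125^(78/1000) = 0.8185
boil_factor = (1 − e^(−0.04·39))/4.15 = 0.1903
U = 0.8185 · 0.1903

0.1558


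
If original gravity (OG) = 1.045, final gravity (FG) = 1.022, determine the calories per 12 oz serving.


ABW = (OG−FG)·131.25·0.79/FG;  °P = 259 − 259/SG (for OG→OE and FG→AE);  RE = 0.1808·OE + 0.8192·AE;  Cal = (6.9·ABW + 4·(RE−0.1))·FG·3.55
ABW = (1.045 − 1.022)·131.25·0.79/1.022 = 2.3335
OE = 259 − 259/1.045 = 11.1531 °P
AE = 259 − 259/1.022 = 5.5753 °P
RE = 0.1808·11.1531 + 0.8192·5.5753 = 6.5838 °P
Cal = (6.9·2.3335 + 4·(6.5838−0.1))·1.022·3.55

152.5115 kcal


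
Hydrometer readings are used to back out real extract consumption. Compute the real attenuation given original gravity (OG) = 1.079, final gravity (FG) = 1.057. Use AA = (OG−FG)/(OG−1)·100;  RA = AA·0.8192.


AA = (1.079 − 1.057)/(1.079 − 1)·100 = 27.8481
RA = 27.8481·0.8192

22.8132 %


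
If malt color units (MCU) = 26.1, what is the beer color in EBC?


SRM = 1.4922·MCU^0.6859;  EBC = SRM·1.97
SRM = 1.4922·26.1^0.6859 = 13.9798
EBC = 13.9798·1.97

27.5402 EBC


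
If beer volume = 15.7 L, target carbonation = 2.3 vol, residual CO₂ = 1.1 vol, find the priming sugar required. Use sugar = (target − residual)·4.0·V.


sugar = (2.3 − 1.1)·4.0·15.7

75.3600 g


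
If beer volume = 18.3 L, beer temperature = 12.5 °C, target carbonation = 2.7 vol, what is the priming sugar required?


residual = 14.695·(0.01821 + 0.09011·e^(−0.04·T));  sugar = (target − residual)·4.0·V
residual = 14.695·(0.01821 + 0.09011·e^(−0.04·12.5)) = 1.0707
sugar = (2.7 − 1.0707)·4.0·18.3

119.2616 g


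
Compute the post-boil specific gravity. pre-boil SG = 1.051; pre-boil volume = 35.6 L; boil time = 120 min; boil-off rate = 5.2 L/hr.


V_post = V_pre − rate·(t/60);  SG_post = 1 + (SG_pre−1)·V_pre/V_post
V_post = 35.6 − 5.2·(120/60) = 25.2000
SG_post = 1 + (1.051 − 1)·35.6/25.2000

1.0720


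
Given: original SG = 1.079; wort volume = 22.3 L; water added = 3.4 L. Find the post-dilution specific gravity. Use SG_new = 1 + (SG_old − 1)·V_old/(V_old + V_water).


pts = (1.079 − 1)·1000·22.3/(22.3 + 3.4) = 68.5486
SG_new = 1 + 68.5486/1000

1.0685


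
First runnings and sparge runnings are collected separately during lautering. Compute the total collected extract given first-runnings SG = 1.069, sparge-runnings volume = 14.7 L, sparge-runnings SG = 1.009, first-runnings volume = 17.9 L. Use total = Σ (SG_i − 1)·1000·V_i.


first = (1.069 − 1)·1000·17.9 = 1235.1000
sparge = (1.009 − 1)·1000·14.7 = 132.3000
total = 1235.1000 + 132.3000

1367.4000 gravity·L


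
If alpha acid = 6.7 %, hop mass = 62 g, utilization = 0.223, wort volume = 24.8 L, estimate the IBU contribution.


IBU = (α/100)·mass·U·1000 / V
IBU = (6.7/100)·62·0.223·1000 / 24.8

37.3525 IBU


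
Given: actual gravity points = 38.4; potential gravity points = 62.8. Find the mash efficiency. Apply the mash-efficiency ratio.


efficiency = actual / potential × 100
efficiency = 38.4 / 62.8 × 100

61.1465 %


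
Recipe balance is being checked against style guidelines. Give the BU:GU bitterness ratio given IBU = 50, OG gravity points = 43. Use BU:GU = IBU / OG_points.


BU:GU = 50 / 43

1.1628


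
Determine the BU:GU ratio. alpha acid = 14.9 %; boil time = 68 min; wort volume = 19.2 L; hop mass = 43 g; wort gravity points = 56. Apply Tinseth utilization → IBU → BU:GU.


U = 1.65·0.000125^(GP/1000)·(1−e^(−0.04t))/4.15;  IBU = (α/100)·m·U·1000/V;  BU:GU = IBU/GP
U = 1.65·0.000125^(56/1000)·(1−e^(−0.04·68))/4.15 = 0.2245
IBU = (14.9/100)·43·0.2245·1000/19.2 = 74.9241
BU:GU = 74.9241/56

1.3379


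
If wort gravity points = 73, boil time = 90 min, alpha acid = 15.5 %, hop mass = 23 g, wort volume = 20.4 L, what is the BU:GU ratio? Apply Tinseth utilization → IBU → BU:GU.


U = 1.65·0.000125^(GP/1000)·(1−e^(−0.04t))/4.15;  IBU = (α/100)·m·U·1000/V;  BU:GU = IBU/GP
U = 1.65·0.000125^(73/1000)·(1−e^(−0.04·90))/4.15 = 0.2007
IBU = (15.5/100)·23·0.2007·1000/20.4 = 35.0678
BU:GU = 35.0678/73

0.4804


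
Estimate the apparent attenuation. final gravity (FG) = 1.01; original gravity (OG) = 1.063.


AA = (OG − FG)/(OG − 1) · 100
AA = (1.063 − 1.01)/(1.063 − 1) · 100

84.1270 %


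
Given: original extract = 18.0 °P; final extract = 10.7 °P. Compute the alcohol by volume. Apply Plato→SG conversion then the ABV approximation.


SG = 259/(259 − P);  ABV = (OG − FG)·131.25
OG = 259/(259 − 18.0) = 1.0747
FG = 259/(259 − 10.7) = 1.0431
ABV = (1.0747 − 1.0431)·131.25

4.1469 % ABV


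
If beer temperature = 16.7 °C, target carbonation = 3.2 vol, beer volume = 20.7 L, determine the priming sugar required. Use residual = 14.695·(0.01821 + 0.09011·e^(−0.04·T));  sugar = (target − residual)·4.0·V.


residual = 14.695·(0.01821 + 0.09011·e^(−0.04·16.7)) = 0.9465
sugar = (3.2 − 0.9465)·4.0·20.7

186.5865 g


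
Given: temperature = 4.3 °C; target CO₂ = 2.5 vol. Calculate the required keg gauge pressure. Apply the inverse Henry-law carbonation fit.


psi = vols/(0.01821 + 0.09011·e^(−0.04·T)) − 14.695
psi = 2.5/(0.01821 + 0.09011·e^(−0.04·4.3)) − 14.695

11.8779 psi


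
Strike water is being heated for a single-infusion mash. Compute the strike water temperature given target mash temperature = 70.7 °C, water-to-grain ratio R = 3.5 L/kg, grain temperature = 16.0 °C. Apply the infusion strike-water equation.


T_strike = (0.41/R)·(T_mash − T_grain) + T_mash
T_strike = (0.41/3.5)·(70.7 − 16.0) + 70.7

77.1077 °C


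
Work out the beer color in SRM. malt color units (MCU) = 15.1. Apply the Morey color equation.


SRM = 1.4922 · MCU^0.6859
SRM = 1.4922 · 15.1^0.6859

9.6048 SRM


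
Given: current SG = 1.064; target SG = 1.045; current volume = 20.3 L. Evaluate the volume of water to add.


V_water = V·((SG_curr − 1)/(SG_target − 1) − 1)
V_water = 20.3·((1.064 − 1)/(1.045 − 1) − 1)

8.5711 L


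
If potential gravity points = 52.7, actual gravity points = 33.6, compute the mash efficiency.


efficiency = actual / potential × 100
efficiency = 33.6 / 52.7 × 100

63.7571 %


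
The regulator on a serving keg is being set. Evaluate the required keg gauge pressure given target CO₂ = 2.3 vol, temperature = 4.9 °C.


psi = vols/(0.01821 + 0.09011·e^(−0.04·T)) − 14.695
psi = 2.3/(0.01821 + 0.09011·e^(−0.04·4.9)) − 14.695

10.2287 psi


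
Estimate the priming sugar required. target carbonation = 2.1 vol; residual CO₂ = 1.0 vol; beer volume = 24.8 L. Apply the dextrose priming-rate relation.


sugar = (target − residual)·4.0·V
sugar = (2.1 − 1.0)·4.0·24.8

109.1200 g


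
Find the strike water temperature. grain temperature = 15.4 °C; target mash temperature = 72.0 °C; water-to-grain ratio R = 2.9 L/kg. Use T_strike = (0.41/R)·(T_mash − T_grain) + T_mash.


T_strike = (0.41/2.9)·(72.0 − 15.4) + 72.0

80.0021 °C


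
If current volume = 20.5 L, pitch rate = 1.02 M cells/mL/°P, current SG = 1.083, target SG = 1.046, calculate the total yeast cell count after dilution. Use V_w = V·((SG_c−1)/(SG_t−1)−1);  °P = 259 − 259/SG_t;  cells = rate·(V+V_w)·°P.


V_w = 20.5·((1.083−1)/(1.046−1)−1) = 16.4891
V_final = 20.5 + 16.4891 = 36.9891
°P = 259 − 259/1.046 = 11.3901
cells = 1.02·36.9891·11.3901

429.7345 billion cells


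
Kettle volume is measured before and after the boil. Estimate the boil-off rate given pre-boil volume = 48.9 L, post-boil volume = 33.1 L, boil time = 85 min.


rate = (V_pre − V_post) / (t_min/60)
rate = (48.9 − 33.1) / (85/60)

11.1529 L/hr


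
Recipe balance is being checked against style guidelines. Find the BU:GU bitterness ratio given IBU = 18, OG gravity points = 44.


BU:GU = IBU / OG_points
BU:GU = 18 / 44

0.4091


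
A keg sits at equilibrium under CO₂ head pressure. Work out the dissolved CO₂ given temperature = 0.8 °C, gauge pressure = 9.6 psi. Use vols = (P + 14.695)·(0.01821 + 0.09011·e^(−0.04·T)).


vols = (9.6 + 14.695)·(0.01821 + 0.09011·e^(−0.04·0.8))

2.5627 volumes


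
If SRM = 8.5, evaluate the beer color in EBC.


EBC = SRM · 1.97
EBC = 8.5 · 1.97

16.7450 EBC


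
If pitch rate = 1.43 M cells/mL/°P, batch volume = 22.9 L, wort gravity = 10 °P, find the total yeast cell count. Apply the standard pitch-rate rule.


cells (billions) = rate · V_L · °P
cells = 1.43 · 22.9 · 10

327.4700 billion cells


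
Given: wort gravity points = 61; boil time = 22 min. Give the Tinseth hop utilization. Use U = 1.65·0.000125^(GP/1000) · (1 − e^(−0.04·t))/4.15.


bigness = 1.65·0.000125^(61/1000) = 0.9537
boil_factor = (1 − e^(−0.04·22))/4.15 = 0.1410
U = 0.9537 · 0.1410

0.1345


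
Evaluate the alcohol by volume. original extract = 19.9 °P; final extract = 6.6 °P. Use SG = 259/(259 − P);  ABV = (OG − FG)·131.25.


OG = 259/(259 − 19.9) = 1.0832
FG = 259/(259 − 6.6) = 1.0261
ABV = (1.0832 − 1.0261)·131.25

7.4917 % ABV


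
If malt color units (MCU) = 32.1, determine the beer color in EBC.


SRM = 1.4922·MCU^0.6859;  EBC = SRM·1.97
SRM = 1.4922·32.1^0.6859 = 16.1116
EBC = 16.1116·1.97

31.7399 EBC


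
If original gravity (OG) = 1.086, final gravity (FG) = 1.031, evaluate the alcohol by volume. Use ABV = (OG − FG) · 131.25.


ABV = (1.086 − 1.031) · 131.25

7.2188 % ABV


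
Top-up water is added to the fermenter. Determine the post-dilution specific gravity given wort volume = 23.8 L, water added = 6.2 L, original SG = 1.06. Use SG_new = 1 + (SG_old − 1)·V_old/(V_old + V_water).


pts = (1.06 − 1)·1000·23.8/(23.8 + 6.2) = 47.6000
SG_new = 1 + 47.6000/1000

1.0476


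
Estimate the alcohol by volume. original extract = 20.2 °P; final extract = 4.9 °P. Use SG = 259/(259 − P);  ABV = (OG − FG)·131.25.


OG = 259/(259 − 20.2) = 1.0846
FG = 259/(259 − 4.9) = 1.0193
ABV = (1.0846 − 1.0193)·131.25

8.5714 % ABV


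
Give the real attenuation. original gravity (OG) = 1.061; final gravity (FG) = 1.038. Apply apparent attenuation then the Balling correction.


AA = (OG−FG)/(OG−1)·100;  RA = AA·0.8192
AA = (1.061 − 1.038)/(1.061 − 1)·100 = 37.7049
RA = 37.7049·0.8192

30.8879 %


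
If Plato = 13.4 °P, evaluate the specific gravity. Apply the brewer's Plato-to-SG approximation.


SG = 259/(259 − P)
SG = 259/(259 − 13.4)

1.0546


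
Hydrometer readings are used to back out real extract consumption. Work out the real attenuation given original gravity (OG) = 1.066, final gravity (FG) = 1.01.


AA = (OG−FG)/(OG−1)·100;  RA = AA·0.8192
AA = (1.066 − 1.01)/(1.066 − 1)·100 = 84.8485
RA = 84.8485·0.8192

69.5079 %


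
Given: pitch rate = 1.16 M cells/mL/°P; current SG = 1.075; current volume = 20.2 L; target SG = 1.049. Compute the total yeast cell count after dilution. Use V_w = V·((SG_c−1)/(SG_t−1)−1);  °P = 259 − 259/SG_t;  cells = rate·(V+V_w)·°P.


V_w = 20.2·((1.075−1)/(1.049−1)−1) = 10.7184
V_final = 20.2 + 10.7184 = 30.9184
°P = 259 − 259/1.049 = 12.0982
cells = 1.16·30.9184·12.0982

433.9052 billion cells


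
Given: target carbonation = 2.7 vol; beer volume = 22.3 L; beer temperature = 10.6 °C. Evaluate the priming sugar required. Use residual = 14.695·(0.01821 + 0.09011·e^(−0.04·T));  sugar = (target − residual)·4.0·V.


residual = 14.695·(0.01821 + 0.09011·e^(−0.04·10.6)) = 1.1342
sugar = (2.7 − 1.1342)·4.0·22.3

139.6727 g


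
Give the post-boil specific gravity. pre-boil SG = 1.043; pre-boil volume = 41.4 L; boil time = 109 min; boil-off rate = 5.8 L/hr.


V_post = V_pre − rate·(t/60);  SG_post = 1 + (SG_pre−1)·V_pre/V_post
V_post = 41.4 − 5.8·(109/60) = 30.8633
SG_post = 1 + (1.043 − 1)·41.4/30.8633

1.0577


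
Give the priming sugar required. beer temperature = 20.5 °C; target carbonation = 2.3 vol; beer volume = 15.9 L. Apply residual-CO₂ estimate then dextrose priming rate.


residual = 14.695·(0.01821 + 0.09011·e^(−0.04·T));  sugar = (target − residual)·4.0·V
residual = 14.695·(0.01821 + 0.09011·e^(−0.04·20.5)) = 0.8508
sugar = (2.3 − 0.8508)·4.0·15.9

92.1691 g


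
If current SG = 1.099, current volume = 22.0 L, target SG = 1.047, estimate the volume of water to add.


V_water = V·((SG_curr − 1)/(SG_target − 1) − 1)
V_water = 22.0·((1.099 − 1)/(1.047 − 1) − 1)

24.3404 L


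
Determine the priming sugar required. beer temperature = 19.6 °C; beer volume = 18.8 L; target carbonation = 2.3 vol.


residual = 14.695·(0.01821 + 0.09011·e^(−0.04·T));  sugar = (target − residual)·4.0·V
residual = 14.695·(0.01821 + 0.09011·e^(−0.04·19.6)) = 0.8722
sugar = (2.3 − 0.8722)·4.0·18.8

107.3722 g


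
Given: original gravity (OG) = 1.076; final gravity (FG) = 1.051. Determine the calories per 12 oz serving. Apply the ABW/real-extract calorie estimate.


ABW = (OG−FG)·131.25·0.79/FG;  °P = 259 − 259/SG (for OG→OE and FG→AE);  RE = 0.1808·OE + 0.8192·AE;  Cal = (6.9·ABW + 4·(RE−0.1))·FG·3.55
ABW = (1.076 − 1.051)·131.25·0.79/1.051 = 2.4664
OE = 259 − 259/1.076 = 18.2937 °P
AE = 259 − 259/1.051 = 12.5680 °P
RE = 0.1808·18.2937 + 0.8192·12.5680 = 13.6032 °P
Cal = (6.9·2.4664 + 4·(13.6032−0.1))·1.051·3.55

265.0205 kcal


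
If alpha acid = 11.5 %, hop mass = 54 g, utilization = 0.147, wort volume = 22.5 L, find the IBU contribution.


IBU = (α/100)·mass·U·1000 / V
IBU = (11.5/100)·54·0.147·1000 / 22.5

40.5720 IBU


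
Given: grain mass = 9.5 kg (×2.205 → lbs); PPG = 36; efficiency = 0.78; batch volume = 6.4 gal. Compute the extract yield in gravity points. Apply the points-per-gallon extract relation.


points = lbs × PPG × eff / vol
lbs = 9.5 × 2.205 = 20.9475
points = 20.9475 × 36 × 0.78 / 6.4

91.9072 points


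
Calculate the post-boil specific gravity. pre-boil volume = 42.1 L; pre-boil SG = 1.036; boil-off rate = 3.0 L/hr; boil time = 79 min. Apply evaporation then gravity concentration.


V_post = V_pre − rate·(t/60);  SG_post = 1 + (SG_pre−1)·V_pre/V_post
V_post = 42.1 − 3.0·(79/60) = 38.1500
SG_post = 1 + (1.036 − 1)·42.1/38.1500

1.0397


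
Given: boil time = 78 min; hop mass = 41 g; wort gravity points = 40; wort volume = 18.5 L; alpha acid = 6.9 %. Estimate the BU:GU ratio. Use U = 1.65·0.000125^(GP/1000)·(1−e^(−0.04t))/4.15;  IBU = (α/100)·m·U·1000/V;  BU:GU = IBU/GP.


U = 1.65·0.000125^(40/1000)·(1−e^(−0.04·78))/4.15 = 0.2653
IBU = (6.9/100)·41·0.2653·1000/18.5 = 40.5658
BU:GU = 40.5658/40

1.0141


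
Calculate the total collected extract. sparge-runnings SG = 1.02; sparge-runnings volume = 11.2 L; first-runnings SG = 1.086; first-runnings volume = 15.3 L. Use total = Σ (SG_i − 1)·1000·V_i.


first = (1.086 − 1)·1000·15.3 = 1315.8000
sparge = (1.02 − 1)·1000·11.2 = 224.0000
total = 1315.8000 + 224.0000

1539.8000 gravity·L


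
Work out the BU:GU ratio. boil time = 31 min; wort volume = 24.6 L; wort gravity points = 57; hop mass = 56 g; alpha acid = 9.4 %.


U = 1.65·0.000125^(GP/1000)·(1−e^(−0.04t))/4.15;  IBU = (α/100)·m·U·1000/V;  BU:GU = IBU/GP
U = 1.65·0.000125^(57/1000)·(1−e^(−0.04·31))/4.15 = 0.1693
IBU = (9.4/100)·56·0.1693·1000/24.6 = 36.2222
BU:GU = 36.2222/57

0.6355


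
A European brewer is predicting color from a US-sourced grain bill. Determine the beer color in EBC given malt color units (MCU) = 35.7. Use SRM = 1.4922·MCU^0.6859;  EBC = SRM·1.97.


SRM = 1.4922·35.7^0.6859 = 17.3301
EBC = 17.3301·1.97

34.1404 EBC


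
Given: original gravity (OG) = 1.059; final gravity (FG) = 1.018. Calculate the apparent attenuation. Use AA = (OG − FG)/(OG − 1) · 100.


AA = (1.059 − 1.018)/(1.059 − 1) · 100

69.4915 %


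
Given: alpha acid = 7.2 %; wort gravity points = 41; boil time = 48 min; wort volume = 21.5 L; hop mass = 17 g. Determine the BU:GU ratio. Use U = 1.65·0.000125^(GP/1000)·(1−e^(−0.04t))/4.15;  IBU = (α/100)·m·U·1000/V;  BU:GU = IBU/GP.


U = 1.65·0.000125^(41/1000)·(1−e^(−0.04·48))/4.15 = 0.2347
IBU = (7.2/100)·17·0.2347·1000/21.5 = 13.3629
BU:GU = 13.3629/41

0.3259


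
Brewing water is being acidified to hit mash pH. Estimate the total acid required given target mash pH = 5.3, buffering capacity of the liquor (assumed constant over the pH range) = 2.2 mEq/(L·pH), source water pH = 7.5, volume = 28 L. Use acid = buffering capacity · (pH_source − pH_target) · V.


acid = 2.2 · (7.5 − 5.3) · 28

135.5200 mEq


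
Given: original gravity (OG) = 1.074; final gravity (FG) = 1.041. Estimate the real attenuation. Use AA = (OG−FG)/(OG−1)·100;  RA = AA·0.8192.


AA = (1.074 − 1.041)/(1.074 − 1)·100 = 44.5946
RA = 44.5946·0.8192

36.5319 %


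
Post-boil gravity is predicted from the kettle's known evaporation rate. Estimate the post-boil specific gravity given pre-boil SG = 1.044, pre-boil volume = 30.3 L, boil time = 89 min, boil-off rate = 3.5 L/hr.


V_post = V_pre − rate·(t/60);  SG_post = 1 + (SG_pre−1)·V_pre/V_post
V_post = 30.3 − 3.5·(89/60) = 25.1083
SG_post = 1 + (1.044 − 1)·30.3/25.1083

1.0531


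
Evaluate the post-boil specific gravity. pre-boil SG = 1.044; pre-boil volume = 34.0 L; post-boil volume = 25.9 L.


SG_post = 1 + (SG_pre − 1)·V_pre/V_post
pts_pre = (1.044 − 1)·1000 = 44.0000
pts_post = 44.0000·34.0/25.9 = 57.7606
SG_post = 1 + 57.7606/1000

1.0578


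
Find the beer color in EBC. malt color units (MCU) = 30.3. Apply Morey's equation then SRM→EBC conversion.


SRM = 1.4922·MCU^0.6859;  EBC = SRM·1.97
SRM = 1.4922·30.3^0.6859 = 15.4863
EBC = 15.4863·1.97

30.5081 EBC


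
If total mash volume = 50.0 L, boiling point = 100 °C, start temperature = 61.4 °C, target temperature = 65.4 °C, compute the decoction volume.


V_dec = V_total·(T_target − T_start)/(T_boil − T_start)
V_dec = 50.0·(65.4 − 61.4)/(100 − 61.4)

5.1813 L


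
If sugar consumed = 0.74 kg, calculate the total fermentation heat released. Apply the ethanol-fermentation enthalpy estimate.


Q = m_sugar · 590 kJ/kg
Q = 0.74 · 590

436.6000 kJ


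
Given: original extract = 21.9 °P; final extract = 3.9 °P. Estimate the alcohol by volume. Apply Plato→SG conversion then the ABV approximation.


SG = 259/(259 − P);  ABV = (OG − FG)·131.25
OG = 259/(259 − 21.9) = 1.0924
FG = 259/(259 − 3.9) = 1.0153
ABV = (1.0924 − 1.0153)·131.25

10.1165 % ABV


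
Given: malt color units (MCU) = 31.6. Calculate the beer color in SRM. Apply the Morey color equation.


SRM = 1.4922 · MCU^0.6859
SRM = 1.4922 · 31.6^0.6859

15.9390 SRM


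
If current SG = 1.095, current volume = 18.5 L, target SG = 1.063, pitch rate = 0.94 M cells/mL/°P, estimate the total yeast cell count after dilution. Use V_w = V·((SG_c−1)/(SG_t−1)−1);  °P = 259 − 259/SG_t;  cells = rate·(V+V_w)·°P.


V_w = 18.5·((1.095−1)/(1.063−1)−1) = 9.3968
V_final = 18.5 + 9.3968 = 27.8968
°P = 259 − 259/1.063 = 15.3500
cells = 0.94·27.8968·15.3500

402.5221 billion cells


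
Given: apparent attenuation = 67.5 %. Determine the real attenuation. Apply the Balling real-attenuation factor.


RA = AA · 0.8192
RA = 67.5 · 0.8192

55.2960 %


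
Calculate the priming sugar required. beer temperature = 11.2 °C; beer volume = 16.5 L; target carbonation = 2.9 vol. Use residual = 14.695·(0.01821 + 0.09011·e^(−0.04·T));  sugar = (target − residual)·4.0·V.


residual = 14.695·(0.01821 + 0.09011·e^(−0.04·11.2)) = 1.1136
sugar = (2.9 − 1.1136)·4.0·16.5

117.9016 g


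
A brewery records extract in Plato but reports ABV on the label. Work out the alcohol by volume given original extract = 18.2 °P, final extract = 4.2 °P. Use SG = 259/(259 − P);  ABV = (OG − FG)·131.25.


OG = 259/(259 − 18.2) = 1.0756
FG = 259/(259 − 4.2) = 1.0165
ABV = (1.0756 − 1.0165)·131.25

7.7566 % ABV


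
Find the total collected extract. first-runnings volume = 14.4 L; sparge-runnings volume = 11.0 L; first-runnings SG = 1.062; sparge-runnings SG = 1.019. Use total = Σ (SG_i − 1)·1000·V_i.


first = (1.062 − 1)·1000·14.4 = 892.8000
sparge = (1.019 − 1)·1000·11.0 = 209.0000
total = 892.8000 + 209.0000

1101.8000 gravity·L


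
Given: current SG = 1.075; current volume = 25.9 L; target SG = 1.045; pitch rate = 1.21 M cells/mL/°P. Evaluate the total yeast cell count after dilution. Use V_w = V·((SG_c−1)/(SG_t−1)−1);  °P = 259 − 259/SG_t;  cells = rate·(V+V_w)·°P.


V_w = 25.9·((1.075−1)/(1.045−1)−1) = 17.2667
V_final = 25.9 + 17.2667 = 43.1667
°P = 259 − 259/1.045 = 11.1531
cells = 1.21·43.1667·11.1531

582.5455 billion cells


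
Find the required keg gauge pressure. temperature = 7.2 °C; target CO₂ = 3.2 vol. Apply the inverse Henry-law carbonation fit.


psi = vols/(0.01821 + 0.09011·e^(−0.04·T)) − 14.695
psi = 3.2/(0.01821 + 0.09011·e^(−0.04·7.2)) − 14.695

22.6136 psi


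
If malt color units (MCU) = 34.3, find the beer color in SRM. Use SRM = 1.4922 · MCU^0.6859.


SRM = 1.4922 · 34.3^0.6859

16.8611 SRM


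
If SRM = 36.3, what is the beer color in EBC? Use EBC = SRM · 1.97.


EBC = 36.3 · 1.97

71.5110 EBC


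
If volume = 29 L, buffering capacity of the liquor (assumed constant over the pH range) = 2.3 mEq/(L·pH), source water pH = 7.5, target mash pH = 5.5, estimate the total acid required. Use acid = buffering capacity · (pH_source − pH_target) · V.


acid = 2.3 · (7.5 − 5.5) · 29

133.4000 mEq


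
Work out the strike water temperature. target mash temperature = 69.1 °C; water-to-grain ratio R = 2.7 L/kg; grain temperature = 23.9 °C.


T_strike = (0.41/R)·(T_mash − T_grain) + T_mash
T_strike = (0.41/2.7)·(69.1 − 23.9) + 69.1

75.9637 °C


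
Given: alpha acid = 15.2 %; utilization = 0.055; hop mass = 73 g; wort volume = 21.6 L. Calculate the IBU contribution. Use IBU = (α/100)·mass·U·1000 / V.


IBU = (15.2/100)·73·0.055·1000 / 21.6

28.2537 IBU


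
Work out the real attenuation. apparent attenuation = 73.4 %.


RA = AA · 0.8192
RA = 73.4 · 0.8192

60.1293 %


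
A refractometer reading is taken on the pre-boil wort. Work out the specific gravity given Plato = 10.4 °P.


SG = 259/(259 − P)
SG = 259/(259 − 10.4)

1.0418


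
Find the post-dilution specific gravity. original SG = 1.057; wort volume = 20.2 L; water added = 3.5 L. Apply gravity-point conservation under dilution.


SG_new = 1 + (SG_old − 1)·V_old/(V_old + V_water)
pts = (1.057 − 1)·1000·20.2/(20.2 + 3.5) = 48.5823
SG_new = 1 + 48.5823/1000

1.0486


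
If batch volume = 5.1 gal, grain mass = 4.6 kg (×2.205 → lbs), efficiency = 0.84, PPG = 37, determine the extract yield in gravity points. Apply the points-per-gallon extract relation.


points = lbs × PPG × eff / vol
lbs = 4.6 × 2.205 = 10.1430
points = 10.1430 × 37 × 0.84 / 5.1

61.8126 points


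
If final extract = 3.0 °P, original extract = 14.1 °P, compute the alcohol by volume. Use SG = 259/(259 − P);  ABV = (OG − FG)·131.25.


OG = 259/(259 − 14.1) = 1.0576
FG = 259/(259 − 3.0) = 1.0117
ABV = (1.0576 − 1.0117)·131.25

6.0186 % ABV


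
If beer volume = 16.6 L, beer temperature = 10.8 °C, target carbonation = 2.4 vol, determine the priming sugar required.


residual = 14.695·(0.01821 + 0.09011·e^(−0.04·T));  sugar = (target − residual)·4.0·V
residual = 14.695·(0.01821 + 0.09011·e^(−0.04·10.8)) = 1.1273
sugar = (2.4 − 1.1273)·4.0·16.6

84.5101 g


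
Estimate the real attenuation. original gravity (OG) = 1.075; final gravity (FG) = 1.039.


AA = (OG−FG)/(OG−1)·100;  RA = AA·0.8192
AA = (1.075 − 1.039)/(1.075 − 1)·100 = 48.0000
RA = 48.0000·0.8192

39.3216 %


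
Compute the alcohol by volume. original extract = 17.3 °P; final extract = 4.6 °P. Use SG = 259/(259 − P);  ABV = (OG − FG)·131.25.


OG = 259/(259 − 17.3) = 1.0716
FG = 259/(259 − 4.6) = 1.0181
ABV = (1.0716 − 1.0181)·131.25

7.0212 % ABV


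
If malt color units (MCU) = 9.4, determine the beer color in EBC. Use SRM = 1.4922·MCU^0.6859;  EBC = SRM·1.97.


SRM = 1.4922·9.4^0.6859 = 6.9390
EBC = 6.9390·1.97

13.6698 EBC


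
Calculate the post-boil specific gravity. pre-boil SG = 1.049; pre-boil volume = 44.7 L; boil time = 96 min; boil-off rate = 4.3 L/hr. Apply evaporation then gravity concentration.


V_post = V_pre − rate·(t/60);  SG_post = 1 + (SG_pre−1)·V_pre/V_post
V_post = 44.7 − 4.3·(96/60) = 37.8200
SG_post = 1 + (1.049 − 1)·44.7/37.8200

1.0579


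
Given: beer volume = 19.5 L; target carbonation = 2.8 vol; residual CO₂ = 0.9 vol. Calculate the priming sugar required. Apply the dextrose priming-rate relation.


sugar = (target − residual)·4.0·V
sugar = (2.8 − 0.9)·4.0·19.5

148.2000 g


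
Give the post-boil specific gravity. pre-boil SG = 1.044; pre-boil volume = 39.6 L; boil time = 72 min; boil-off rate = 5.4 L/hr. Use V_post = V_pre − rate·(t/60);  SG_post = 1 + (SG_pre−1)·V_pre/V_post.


V_post = 39.6 − 5.4·(72/60) = 33.1200
SG_post = 1 + (1.044 − 1)·39.6/33.1200

1.0526


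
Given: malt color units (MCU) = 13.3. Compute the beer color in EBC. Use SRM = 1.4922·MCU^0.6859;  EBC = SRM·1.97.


SRM = 1.4922·13.3^0.6859 = 8.8039
EBC = 8.8039·1.97

17.3438 EBC


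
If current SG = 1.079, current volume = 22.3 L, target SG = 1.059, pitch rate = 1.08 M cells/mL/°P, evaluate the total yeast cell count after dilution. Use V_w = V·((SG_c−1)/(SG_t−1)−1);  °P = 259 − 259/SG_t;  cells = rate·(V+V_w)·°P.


V_w = 22.3·((1.079−1)/(1.059−1)−1) = 7.5593
V_final = 22.3 + 7.5593 = 29.8593
°P = 259 − 259/1.059 = 14.4297
cells = 1.08·29.8593·14.4297

465.3284 billion cells


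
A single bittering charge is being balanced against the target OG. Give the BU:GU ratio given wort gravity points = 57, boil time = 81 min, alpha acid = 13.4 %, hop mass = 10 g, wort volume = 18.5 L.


U = 1.65·0.000125^(GP/1000)·(1−e^(−0.04t))/4.15;  IBU = (α/100)·m·U·1000/V;  BU:GU = IBU/GP
U = 1.65·0.000125^(57/1000)·(1−e^(−0.04·81))/4.15 = 0.2289
IBU = (13.4/100)·10·0.2289·1000/18.5 = 16.5784
BU:GU = 16.5784/57

0.2908


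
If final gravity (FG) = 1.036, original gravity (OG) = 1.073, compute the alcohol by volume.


ABV = (OG − FG) · 131.25
ABV = (1.073 − 1.036) · 131.25

4.8562 % ABV


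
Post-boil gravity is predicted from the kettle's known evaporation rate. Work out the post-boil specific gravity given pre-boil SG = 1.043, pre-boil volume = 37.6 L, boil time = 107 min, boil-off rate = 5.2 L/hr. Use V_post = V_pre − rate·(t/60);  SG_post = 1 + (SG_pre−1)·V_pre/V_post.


V_post = 37.6 − 5.2·(107/60) = 28.3267
SG_post = 1 + (1.043 − 1)·37.6/28.3267

1.0571


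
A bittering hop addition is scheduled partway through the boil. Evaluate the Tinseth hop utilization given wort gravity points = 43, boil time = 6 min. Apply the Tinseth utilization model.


U = 1.65·0.000125^(GP/1000) · (1 − e^(−0.04·t))/4.15
bigness = 1.65·0.000125^(43/1000) = 1.1211
boil_factor = (1 − e^(−0.04·6))/4.15 = 0.0514
U = 1.1211 · 0.0514

0.0576


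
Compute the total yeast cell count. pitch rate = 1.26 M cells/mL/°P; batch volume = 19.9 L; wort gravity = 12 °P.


cells (billions) = rate · V_L · °P
cells = 1.26 · 19.9 · 12

300.8880 billion cells


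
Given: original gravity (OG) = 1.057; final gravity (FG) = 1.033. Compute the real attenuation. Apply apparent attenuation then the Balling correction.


AA = (OG−FG)/(OG−1)·100;  RA = AA·0.8192
AA = (1.057 − 1.033)/(1.057 − 1)·100 = 42.1053
RA = 42.1053·0.8192

34.4926 %


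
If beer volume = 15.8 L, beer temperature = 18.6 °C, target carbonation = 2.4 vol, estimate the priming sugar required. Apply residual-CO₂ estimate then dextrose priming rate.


residual = 14.695·(0.01821 + 0.09011·e^(−0.04·T));  sugar = (target − residual)·4.0·V
residual = 14.695·(0.01821 + 0.09011·e^(−0.04·18.6)) = 0.8969
sugar = (2.4 − 0.8969)·4.0·15.8

94.9989 g


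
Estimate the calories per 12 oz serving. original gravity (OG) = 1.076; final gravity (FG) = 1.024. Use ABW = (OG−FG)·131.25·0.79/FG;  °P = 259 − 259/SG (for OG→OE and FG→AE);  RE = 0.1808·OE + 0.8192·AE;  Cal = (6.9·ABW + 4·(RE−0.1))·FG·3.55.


ABW = (1.076 − 1.024)·131.25·0.79/1.024 = 5.2654
OE = 259 − 259/1.076 = 18.2937 °P
AE = 259 − 259/1.024 = 6.0703 °P
RE = 0.1808·18.2937 + 0.8192·6.0703 = 8.2803 °P
Cal = (6.9·5.2654 + 4·(8.2803−0.1))·1.024·3.55

251.0190 kcal


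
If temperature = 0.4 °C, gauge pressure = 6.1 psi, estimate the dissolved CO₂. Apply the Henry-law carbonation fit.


vols = (P + 14.695)·(0.01821 + 0.09011·e^(−0.04·T))
vols = (6.1 + 14.695)·(0.01821 + 0.09011·e^(−0.04·0.4))

2.2228 volumes


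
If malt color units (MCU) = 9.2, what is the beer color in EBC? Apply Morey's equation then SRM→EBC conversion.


SRM = 1.4922·MCU^0.6859;  EBC = SRM·1.97
SRM = 1.4922·9.2^0.6859 = 6.8374
EBC = 6.8374·1.97

13.4696 EBC


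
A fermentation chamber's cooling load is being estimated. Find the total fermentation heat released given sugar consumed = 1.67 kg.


Q = m_sugar · 590 kJ/kg
Q = 1.67 · 590

985.3000 kJ


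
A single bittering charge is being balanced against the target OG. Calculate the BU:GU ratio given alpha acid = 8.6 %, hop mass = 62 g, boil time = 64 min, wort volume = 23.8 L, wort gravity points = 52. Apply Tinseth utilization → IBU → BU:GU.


U = 1.65·0.000125^(GP/1000)·(1−e^(−0.04t))/4.15;  IBU = (α/100)·m·U·1000/V;  BU:GU = IBU/GP
U = 1.65·0.000125^(52/1000)·(1−e^(−0.04·64))/4.15 = 0.2299
IBU = (8.6/100)·62·0.2299·1000/23.8 = 51.5047
BU:GU = 51.5047/52

0.9905


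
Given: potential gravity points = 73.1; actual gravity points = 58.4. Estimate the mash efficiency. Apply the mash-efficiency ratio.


efficiency = actual / potential × 100
efficiency = 58.4 / 73.1 × 100

79.8906 %


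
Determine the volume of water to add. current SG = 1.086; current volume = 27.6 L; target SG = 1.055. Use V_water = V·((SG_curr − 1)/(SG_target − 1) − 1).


V_water = 27.6·((1.086 − 1)/(1.055 − 1) − 1)

15.5564 L


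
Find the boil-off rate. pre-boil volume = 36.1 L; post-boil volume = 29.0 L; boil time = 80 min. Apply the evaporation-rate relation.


rate = (V_pre − V_post) / (t_min/60)
rate = (36.1 − 29.0) / (80/60)

5.3250 L/hr


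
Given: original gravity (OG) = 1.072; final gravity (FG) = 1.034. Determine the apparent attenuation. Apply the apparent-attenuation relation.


AA = (OG − FG)/(OG − 1) · 100
AA = (1.072 − 1.034)/(1.072 − 1) · 100

52.7778 %


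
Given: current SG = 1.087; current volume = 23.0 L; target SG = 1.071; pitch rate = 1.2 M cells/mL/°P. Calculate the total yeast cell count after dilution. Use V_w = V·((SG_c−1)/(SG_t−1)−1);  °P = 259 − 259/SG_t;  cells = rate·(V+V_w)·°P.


V_w = 23.0·((1.087−1)/(1.071−1)−1) = 5.1831
V_final = 23.0 + 5.1831 = 28.1831
°P = 259 − 259/1.071 = 17.1699
cells = 1.2·28.1831·17.1699

580.6824 billion cells


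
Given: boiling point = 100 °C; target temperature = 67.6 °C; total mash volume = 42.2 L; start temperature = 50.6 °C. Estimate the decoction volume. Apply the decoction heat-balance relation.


V_dec = V_total·(T_target − T_start)/(T_boil − T_start)
V_dec = 42.2·(67.6 − 50.6)/(100 − 50.6)

14.5223 L


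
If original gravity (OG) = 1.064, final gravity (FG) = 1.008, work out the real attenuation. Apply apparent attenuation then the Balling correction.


AA = (OG−FG)/(OG−1)·100;  RA = AA·0.8192
AA = (1.064 − 1.008)/(1.064 − 1)·100 = 87.5000
RA = 87.5000·0.8192

71.6800 %


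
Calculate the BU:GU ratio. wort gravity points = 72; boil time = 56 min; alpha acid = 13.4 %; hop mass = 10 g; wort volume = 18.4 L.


U = 1.65·0.000125^(GP/1000)·(1−e^(−0.04t))/4.15;  IBU = (α/100)·m·U·1000/V;  BU:GU = IBU/GP
U = 1.65·0.000125^(72/1000)·(1−e^(−0.04·56))/4.15 = 0.1860
IBU = (13.4/100)·10·0.1860·1000/18.4 = 13.5461
BU:GU = 13.5461/72

0.1881


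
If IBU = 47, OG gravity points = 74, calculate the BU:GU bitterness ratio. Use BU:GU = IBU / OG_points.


BU:GU = 47 / 74

0.6351


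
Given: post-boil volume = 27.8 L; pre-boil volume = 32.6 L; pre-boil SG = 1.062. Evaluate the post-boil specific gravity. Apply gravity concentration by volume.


SG_post = 1 + (SG_pre − 1)·V_pre/V_post
pts_pre = (1.062 − 1)·1000 = 62.0000
pts_post = 62.0000·32.6/27.8 = 72.7050
SG_post = 1 + 72.7050/1000

1.0727


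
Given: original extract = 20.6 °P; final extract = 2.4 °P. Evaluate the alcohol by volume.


SG = 259/(259 − P);  ABV = (OG − FG)·131.25
OG = 259/(259 − 20.6) = 1.0864
FG = 259/(259 − 2.4) = 1.0094
ABV = (1.0864 − 1.0094)·131.25

10.1136 % ABV


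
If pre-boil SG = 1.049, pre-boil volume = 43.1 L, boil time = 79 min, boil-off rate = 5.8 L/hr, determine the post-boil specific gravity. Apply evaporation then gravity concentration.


V_post = V_pre − rate·(t/60);  SG_post = 1 + (SG_pre−1)·V_pre/V_post
V_post = 43.1 − 5.8·(79/60) = 35.4633
SG_post = 1 + (1.049 − 1)·43.1/35.4633

1.0596


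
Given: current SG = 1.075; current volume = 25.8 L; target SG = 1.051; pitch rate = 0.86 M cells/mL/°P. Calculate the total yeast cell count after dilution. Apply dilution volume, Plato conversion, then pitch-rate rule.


V_w = V·((SG_c−1)/(SG_t−1)−1);  °P = 259 − 259/SG_t;  cells = rate·(V+V_w)·°P
V_w = 25.8·((1.075−1)/(1.051−1)−1) = 12.1412
V_final = 25.8 + 12.1412 = 37.9412
°P = 259 − 259/1.051 = 12.5680
cells = 0.86·37.9412·12.5680

410.0874 billion cells


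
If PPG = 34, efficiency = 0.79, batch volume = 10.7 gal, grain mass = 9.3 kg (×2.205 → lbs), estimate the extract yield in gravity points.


points = lbs × PPG × eff / vol
lbs = 9.3 × 2.205 = 20.5065
points = 20.5065 × 34 × 0.79 / 10.7

51.4771 points


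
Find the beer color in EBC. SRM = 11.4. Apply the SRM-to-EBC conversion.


EBC = SRM · 1.97
EBC = 11.4 · 1.97

22.4580 EBC


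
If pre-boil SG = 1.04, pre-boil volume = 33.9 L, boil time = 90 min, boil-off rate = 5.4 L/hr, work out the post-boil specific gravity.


V_post = V_pre − rate·(t/60);  SG_post = 1 + (SG_pre−1)·V_pre/V_post
V_post = 33.9 − 5.4·(90/60) = 25.8000
SG_post = 1 + (1.04 − 1)·33.9/25.8000

1.0526


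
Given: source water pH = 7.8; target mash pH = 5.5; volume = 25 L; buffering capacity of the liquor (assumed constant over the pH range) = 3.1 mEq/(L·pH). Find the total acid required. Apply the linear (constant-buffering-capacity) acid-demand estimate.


acid = buffering capacity · (pH_source − pH_target) · V
acid = 3.1 · (7.8 − 5.5) · 25

178.2500 mEq


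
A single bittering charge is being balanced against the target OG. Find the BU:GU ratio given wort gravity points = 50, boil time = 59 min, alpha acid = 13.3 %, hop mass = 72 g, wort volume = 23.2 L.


U = 1.65·0.000125^(GP/1000)·(1−e^(−0.04t))/4.15;  IBU = (α/100)·m·U·1000/V;  BU:GU = IBU/GP
U = 1.65·0.000125^(50/1000)·(1−e^(−0.04·59))/4.15 = 0.2297
IBU = (13.3/100)·72·0.2297·1000/23.2 = 94.8209
BU:GU = 94.8209/50

1.8964


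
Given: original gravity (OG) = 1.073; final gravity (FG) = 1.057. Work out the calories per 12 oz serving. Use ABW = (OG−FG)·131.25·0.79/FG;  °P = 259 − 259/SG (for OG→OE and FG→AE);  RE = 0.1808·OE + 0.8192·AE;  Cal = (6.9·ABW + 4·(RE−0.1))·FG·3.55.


ABW = (1.073 − 1.057)·131.25·0.79/1.057 = 1.5695
OE = 259 − 259/1.073 = 17.6207 °P
AE = 259 − 259/1.057 = 13.9669 °P
RE = 0.1808·17.6207 + 0.8192·13.9669 = 14.6275 °P
Cal = (6.9·1.5695 + 4·(14.6275−0.1))·1.057·3.55

258.6862 kcal


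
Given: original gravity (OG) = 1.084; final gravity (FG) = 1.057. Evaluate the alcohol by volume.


ABV = (OG − FG) · 131.25
ABV = (1.084 − 1.057) · 131.25

3.5438 % ABV


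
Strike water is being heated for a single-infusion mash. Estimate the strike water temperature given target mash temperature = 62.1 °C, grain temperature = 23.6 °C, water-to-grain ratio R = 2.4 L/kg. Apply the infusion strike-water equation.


T_strike = (0.41/R)·(T_mash − T_grain) + T_mash
T_strike = (0.41/2.4)·(62.1 − 23.6) + 62.1

68.6771 °C


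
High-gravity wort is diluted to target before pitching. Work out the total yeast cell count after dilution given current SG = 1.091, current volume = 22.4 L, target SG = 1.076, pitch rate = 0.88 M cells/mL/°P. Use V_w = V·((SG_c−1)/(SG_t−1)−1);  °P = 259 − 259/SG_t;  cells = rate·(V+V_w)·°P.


V_w = 22.4·((1.091−1)/(1.076−1)−1) = 4.4211
V_final = 22.4 + 4.4211 = 26.8211
°P = 259 − 259/1.076 = 18.2937
cells = 0.88·26.8211·18.2937

431.7771 billion cells


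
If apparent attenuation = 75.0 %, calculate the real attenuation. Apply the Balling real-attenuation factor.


RA = AA · 0.8192
RA = 75.0 · 0.8192

61.4400 %


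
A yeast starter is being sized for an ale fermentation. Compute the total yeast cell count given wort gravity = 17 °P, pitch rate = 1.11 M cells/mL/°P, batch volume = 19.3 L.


cells (billions) = rate · V_L · °P
cells = 1.11 · 19.3 · 17

364.1910 billion cells


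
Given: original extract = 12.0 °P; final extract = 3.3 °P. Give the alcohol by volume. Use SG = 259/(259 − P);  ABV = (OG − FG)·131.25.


OG = 259/(259 − 12.0) = 1.0486
FG = 259/(259 − 3.3) = 1.0129
ABV = (1.0486 − 1.0129)·131.25

4.6826 % ABV


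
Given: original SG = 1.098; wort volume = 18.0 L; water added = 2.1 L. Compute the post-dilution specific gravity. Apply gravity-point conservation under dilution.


SG_new = 1 + (SG_old − 1)·V_old/(V_old + V_water)
pts = (1.098 − 1)·1000·18.0/(18.0 + 2.1) = 87.7612
SG_new = 1 + 87.7612/1000

1.0878
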